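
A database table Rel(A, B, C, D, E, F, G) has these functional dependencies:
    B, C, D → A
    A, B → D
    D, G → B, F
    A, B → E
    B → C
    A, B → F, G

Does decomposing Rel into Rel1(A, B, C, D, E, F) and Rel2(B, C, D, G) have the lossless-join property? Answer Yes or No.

The shared attributes are {B, C, D} and {B, C, D}⁺ = {A, B, C, D, E, F, G}.
Rel1 is contained in that closure, so Rel1 ∩ Rel2 → Rel1 holds and the join is lossless.

Yes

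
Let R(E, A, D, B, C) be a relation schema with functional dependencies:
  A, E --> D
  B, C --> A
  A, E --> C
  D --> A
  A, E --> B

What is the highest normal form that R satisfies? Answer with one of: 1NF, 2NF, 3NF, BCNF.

Candidate keys: {A, E}, {B, C, E}, {D, E}. Prime attributes: {A, B, C, D, E}.
B, C --> A breaks BCNF: {B, C}⁺ = {A, B, C}, so {B, C} is not a superkey.
Its right-hand attributes {A} are all prime, as are those of every other non-superkey FD — the relation is in 3NF.

3NF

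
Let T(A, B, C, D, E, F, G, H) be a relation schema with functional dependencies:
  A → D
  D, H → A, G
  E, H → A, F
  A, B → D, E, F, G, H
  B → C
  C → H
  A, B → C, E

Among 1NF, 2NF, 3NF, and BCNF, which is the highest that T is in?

1NF

Candidate keys: {A, B}, {B, D}, {B, E}. Prime attributes: {A, B, D, E}.
A → D: {A}⁺ = {A, D}, which is not all of the attributes, so the left side is not a superkey — BCNF is violated.
Because {G} is non-prime and the left side of D, H → A, G is not a superkey, the relation is not in 3NF.
The proper key subset {B} of {A, B} determines non-prime {C, H}, so the relation is not even in 2NF.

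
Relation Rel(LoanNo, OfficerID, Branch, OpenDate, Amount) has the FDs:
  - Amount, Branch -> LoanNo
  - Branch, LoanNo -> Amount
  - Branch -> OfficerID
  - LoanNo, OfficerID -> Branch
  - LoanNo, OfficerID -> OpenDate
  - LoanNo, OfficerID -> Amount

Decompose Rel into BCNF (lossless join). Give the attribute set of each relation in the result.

{Amount, Branch, LoanNo, OpenDate}; {Branch, OfficerID}

Candidate keys of the original relation: {Amount, Branch}, {Branch, LoanNo}, {LoanNo, OfficerID}.
In {Amount, Branch, LoanNo, OfficerID, OpenDate}, {Branch} is not a superkey ({Branch}⁺ restricted to this set is {Branch, OfficerID}), so split on Branch -> OfficerID into {Branch, OfficerID} and {Amount, Branch, LoanNo, OpenDate}.
{Branch, OfficerID} is in BCNF.
{Amount, Branch, LoanNo, OpenDate} is in BCNF.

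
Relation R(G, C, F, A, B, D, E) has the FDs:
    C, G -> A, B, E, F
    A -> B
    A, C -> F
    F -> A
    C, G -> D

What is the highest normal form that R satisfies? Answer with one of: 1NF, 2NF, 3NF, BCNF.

Candidate key: {C, G}. Prime attributes: {C, G}.
A -> B: {A}⁺ = {A, B}, which is not all of the attributes, so the left side is not a superkey — BCNF is violated.
A -> B has non-prime {B} on the right and a non-superkey on the left, so 3NF fails.
No proper subset of a key has a non-prime attribute in its closure, so there is no partial dependency; 2NF holds.

2NF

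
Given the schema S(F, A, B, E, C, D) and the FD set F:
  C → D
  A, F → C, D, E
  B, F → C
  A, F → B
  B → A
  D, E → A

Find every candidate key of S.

{A, F}, {B, F}, {C, E, F}, {D, E, F}

{F} never appears on the right of any FD, so every key must include it.
{A, F}⁺ = {A, B, C, D, E, F}, which is every attribute, so {A, F} is a candidate key.
{B, F}⁺ = {A, B, C, D, E, F}, which is every attribute, so {B, F} is a candidate key.
{C, E, F}⁺ = {A, B, C, D, E, F}, which is every attribute, so {C, E, F} is a candidate key.
{D, E, F}⁺ = {A, B, C, D, E, F}, which is every attribute, so {D, E, F} is a candidate key.
No proper subset of any of these is a key, and no other minimal superkey exists.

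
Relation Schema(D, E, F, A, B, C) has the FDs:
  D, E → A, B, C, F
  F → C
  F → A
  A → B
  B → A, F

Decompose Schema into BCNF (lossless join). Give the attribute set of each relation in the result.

Candidate key of the original relation: {D, E}.
{A, B, C, D, E, F}: {F} determines {A, B, C, F} here but is not a superkey — split on F → A, B, C, giving {A, B, C, F} and {D, E, F}.
{A, B, C, F}: every determinant is a superkey — BCNF.
{D, E, F}: every determinant is a superkey — BCNF.

{A, B, C, F}; {D, E, F}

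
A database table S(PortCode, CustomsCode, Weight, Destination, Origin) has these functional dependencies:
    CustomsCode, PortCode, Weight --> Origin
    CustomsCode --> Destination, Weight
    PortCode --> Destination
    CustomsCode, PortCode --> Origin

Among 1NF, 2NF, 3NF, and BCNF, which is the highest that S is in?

1NF

Candidate key: {CustomsCode, PortCode}. Prime attributes: {CustomsCode, PortCode}.
CustomsCode --> Destination, Weight: {CustomsCode}⁺ = {CustomsCode, Destination, Weight}, which is not all of the attributes, so the left side is not a superkey — BCNF is violated.
CustomsCode --> Destination, Weight has non-prime {Destination, Weight} on the right and a non-superkey on the left, so 3NF fails.
{CustomsCode} is a proper subset of the key {CustomsCode, PortCode}, and {CustomsCode}⁺ contains the non-prime attributes {Destination, Weight} — a partial dependency, so 2NF is violated.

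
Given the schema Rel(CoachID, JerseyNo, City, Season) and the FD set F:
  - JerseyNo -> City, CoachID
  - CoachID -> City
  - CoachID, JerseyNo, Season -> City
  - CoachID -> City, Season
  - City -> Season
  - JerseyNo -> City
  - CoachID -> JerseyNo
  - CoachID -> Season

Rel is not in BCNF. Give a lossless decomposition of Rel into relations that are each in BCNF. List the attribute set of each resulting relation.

{City, CoachID, JerseyNo}; {City, Season}

Candidate keys of the original relation: {CoachID}, {JerseyNo}.
In {City, CoachID, JerseyNo, Season}, {City} is not a superkey ({City}⁺ restricted to this set is {City, Season}), so split on City -> Season into {City, Season} and {City, CoachID, JerseyNo}.
{City, Season} is in BCNF.
{City, CoachID, JerseyNo} is in BCNF.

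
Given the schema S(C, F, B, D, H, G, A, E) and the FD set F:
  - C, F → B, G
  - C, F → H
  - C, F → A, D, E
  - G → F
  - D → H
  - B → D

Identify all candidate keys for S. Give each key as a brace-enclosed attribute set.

{C, F}, {C, G}

Attributes never on any right-hand side: {C} — every candidate key must contain it.
{C, F}⁺ = {A, B, C, D, E, F, G, H} — all of the relation — so {C, F} is a candidate key.
{C, G}⁺ = {A, B, C, D, E, F, G, H} — all of the relation — so {C, G} is a candidate key.
These are minimal and exhaustive — every other superkey contains one of them.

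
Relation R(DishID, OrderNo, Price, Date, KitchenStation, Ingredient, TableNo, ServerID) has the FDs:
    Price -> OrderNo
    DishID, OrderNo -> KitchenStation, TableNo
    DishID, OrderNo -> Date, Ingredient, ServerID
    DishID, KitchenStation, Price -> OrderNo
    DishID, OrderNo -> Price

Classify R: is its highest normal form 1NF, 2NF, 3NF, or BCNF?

3NF

Candidate keys: {DishID, OrderNo}, {DishID, Price}. Prime attributes: {DishID, OrderNo, Price}.
Price -> OrderNo breaks BCNF: {Price}⁺ = {OrderNo, Price}, so {Price} is not a superkey.
But every attribute on its right side ({OrderNo}) is prime, and the same holds for every other non-superkey FD, so 3NF still holds.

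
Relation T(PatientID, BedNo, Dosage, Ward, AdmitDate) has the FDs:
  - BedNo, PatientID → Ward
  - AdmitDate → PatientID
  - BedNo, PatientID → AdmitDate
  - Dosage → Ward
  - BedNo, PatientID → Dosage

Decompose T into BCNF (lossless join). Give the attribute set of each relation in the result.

Candidate keys of the original relation: {AdmitDate, BedNo}, {BedNo, PatientID}.
{AdmitDate, BedNo, Dosage, PatientID, Ward}: {AdmitDate} determines {AdmitDate, PatientID} here but is not a superkey — split on AdmitDate → PatientID, giving {AdmitDate, PatientID} and {AdmitDate, BedNo, Dosage, Ward}.
{AdmitDate, PatientID} has no BCNF violation.
{AdmitDate, BedNo, Dosage, Ward}: {Dosage} determines {Dosage, Ward} here but is not a superkey — split on Dosage → Ward, giving {Dosage, Ward} and {AdmitDate, BedNo, Dosage}.
{Dosage, Ward} has no BCNF violation.
{AdmitDate, BedNo, Dosage} has no BCNF violation.

{AdmitDate, BedNo, Dosage}; {AdmitDate, PatientID}; {Dosage, Ward}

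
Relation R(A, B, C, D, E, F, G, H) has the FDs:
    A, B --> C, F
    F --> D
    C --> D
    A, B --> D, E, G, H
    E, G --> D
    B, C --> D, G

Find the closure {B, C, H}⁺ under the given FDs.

Start with {B, C, H}.
C --> D applies; add {D} → now {B, C, D, H}.
B, C --> D, G applies; add {G} → now {B, C, D, G, H}.
No further FD applies.

{B, C, D, G, H}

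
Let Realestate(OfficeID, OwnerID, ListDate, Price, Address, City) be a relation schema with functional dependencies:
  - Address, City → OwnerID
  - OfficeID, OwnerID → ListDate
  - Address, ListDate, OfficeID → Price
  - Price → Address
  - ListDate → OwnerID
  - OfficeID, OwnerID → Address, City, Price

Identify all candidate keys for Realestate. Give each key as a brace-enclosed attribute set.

No FD produces {OfficeID}, so it must be in every candidate key.
{ListDate, OfficeID}⁺ = {Address, City, ListDate, OfficeID, OwnerID, Price} — all of the relation — so {ListDate, OfficeID} is a candidate key.
{OfficeID, OwnerID}⁺ = {Address, City, ListDate, OfficeID, OwnerID, Price} — all of the relation — so {OfficeID, OwnerID} is a candidate key.
{Address, City, OfficeID}⁺ = {Address, City, ListDate, OfficeID, OwnerID, Price} — all of the relation — so {Address, City, OfficeID} is a candidate key.
{City, OfficeID, Price}⁺ = {Address, City, ListDate, OfficeID, OwnerID, Price} — all of the relation — so {City, OfficeID, Price} is a candidate key.
No proper subset of any of these is a key, and no other minimal superkey exists.

{Address, City, OfficeID}, {City, OfficeID, Price}, {ListDate, OfficeID}, {OfficeID, OwnerID}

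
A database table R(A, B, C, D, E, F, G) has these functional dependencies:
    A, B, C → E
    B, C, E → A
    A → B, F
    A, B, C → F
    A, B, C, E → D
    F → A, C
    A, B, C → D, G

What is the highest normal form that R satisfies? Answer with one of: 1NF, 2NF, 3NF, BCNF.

BCNF

Candidate keys: {A}, {B, C, E}, {F}. Prime attributes: {A, B, C, E, F}.
Each dependency's left side is a superkey — BCNF holds.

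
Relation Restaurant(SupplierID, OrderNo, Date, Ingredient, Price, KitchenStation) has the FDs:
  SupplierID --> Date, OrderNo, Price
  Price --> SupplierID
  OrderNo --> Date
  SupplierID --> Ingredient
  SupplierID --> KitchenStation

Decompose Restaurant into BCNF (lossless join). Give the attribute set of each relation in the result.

Candidate keys of the original relation: {Price}, {SupplierID}.
{Date, Ingredient, KitchenStation, OrderNo, Price, SupplierID}: {OrderNo} determines {Date, OrderNo} here but is not a superkey — split on OrderNo --> Date, giving {Date, OrderNo} and {Ingredient, KitchenStation, OrderNo, Price, SupplierID}.
{Date, OrderNo} is in BCNF.
{Ingredient, KitchenStation, OrderNo, Price, SupplierID} is in BCNF.

{Date, OrderNo}; {Ingredient, KitchenStation, OrderNo, Price, SupplierID}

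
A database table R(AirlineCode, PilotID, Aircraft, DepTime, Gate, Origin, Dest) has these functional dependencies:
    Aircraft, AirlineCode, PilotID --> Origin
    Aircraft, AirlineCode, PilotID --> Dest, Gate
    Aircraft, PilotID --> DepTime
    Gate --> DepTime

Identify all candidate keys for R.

{Aircraft, AirlineCode, PilotID} never appear on the right of any FD, so every key must include all of them.
{Aircraft, AirlineCode, PilotID}⁺ = {Aircraft, AirlineCode, DepTime, Dest, Gate, Origin, PilotID} — all of the relation — so {Aircraft, AirlineCode, PilotID} is a candidate key.
Every other attribute set either contains this one or has a smaller closure.

{Aircraft, AirlineCode, PilotID}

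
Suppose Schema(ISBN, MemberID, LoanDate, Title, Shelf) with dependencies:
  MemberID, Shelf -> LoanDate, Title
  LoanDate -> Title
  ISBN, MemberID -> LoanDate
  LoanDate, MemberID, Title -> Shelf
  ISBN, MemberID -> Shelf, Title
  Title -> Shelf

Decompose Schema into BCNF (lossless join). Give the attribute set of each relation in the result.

{ISBN, MemberID, Shelf}; {LoanDate, MemberID}; {LoanDate, Title}; {Shelf, Title}

Candidate key of the original relation: {ISBN, MemberID}.
Within {ISBN, LoanDate, MemberID, Shelf, Title}: {MemberID, Shelf}⁺ ∩ {ISBN, LoanDate, MemberID, Shelf, Title} = {LoanDate, MemberID, Shelf, Title}, not the whole set, so MemberID, Shelf -> LoanDate, Title violates BCNF; decompose into {LoanDate, MemberID, Shelf, Title} and {ISBN, MemberID, Shelf}.
Within {LoanDate, MemberID, Shelf, Title}: {LoanDate}⁺ ∩ {LoanDate, MemberID, Shelf, Title} = {LoanDate, Shelf, Title}, not the whole set, so LoanDate -> Shelf, Title violates BCNF; decompose into {LoanDate, Shelf, Title} and {LoanDate, MemberID}.
Within {LoanDate, Shelf, Title}: {Title}⁺ ∩ {LoanDate, Shelf, Title} = {Shelf, Title}, not the whole set, so Title -> Shelf violates BCNF; decompose into {Shelf, Title} and {LoanDate, Title}.
{Shelf, Title} is in BCNF.
{LoanDate, Title} is in BCNF.
{LoanDate, MemberID} is in BCNF.
{ISBN, MemberID, Shelf} is in BCNF.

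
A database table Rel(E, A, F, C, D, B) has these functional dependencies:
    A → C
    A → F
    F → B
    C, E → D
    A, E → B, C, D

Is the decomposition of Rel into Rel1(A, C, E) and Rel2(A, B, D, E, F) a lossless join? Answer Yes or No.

Yes

The shared attributes are {A, E} and {A, E}⁺ = {A, B, C, D, E, F}.
This includes all of Rel1, so the common attributes are a superkey of Rel1 — the join is lossless.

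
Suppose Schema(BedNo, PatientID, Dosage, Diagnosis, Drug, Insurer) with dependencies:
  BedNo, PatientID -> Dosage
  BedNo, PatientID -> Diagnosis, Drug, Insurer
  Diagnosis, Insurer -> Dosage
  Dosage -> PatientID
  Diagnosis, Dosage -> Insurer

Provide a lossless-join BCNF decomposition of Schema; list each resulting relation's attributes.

Candidate keys of the original relation: {BedNo, Diagnosis, Insurer}, {BedNo, Dosage}, {BedNo, PatientID}.
Within {BedNo, Diagnosis, Dosage, Drug, Insurer, PatientID}: {Diagnosis, Insurer}⁺ ∩ {BedNo, Diagnosis, Dosage, Drug, Insurer, PatientID} = {Diagnosis, Dosage, Insurer, PatientID}, not the whole set, so Diagnosis, Insurer -> Dosage, PatientID violates BCNF; decompose into {Diagnosis, Dosage, Insurer, PatientID} and {BedNo, Diagnosis, Drug, Insurer}.
Within {Diagnosis, Dosage, Insurer, PatientID}: {Dosage}⁺ ∩ {Diagnosis, Dosage, Insurer, PatientID} = {Dosage, PatientID}, not the whole set, so Dosage -> PatientID violates BCNF; decompose into {Dosage, PatientID} and {Diagnosis, Dosage, Insurer}.
{Dosage, PatientID}: every determinant is a superkey — BCNF.
{Diagnosis, Dosage, Insurer}: every determinant is a superkey — BCNF.
{BedNo, Diagnosis, Drug, Insurer}: every determinant is a superkey — BCNF.

{BedNo, Diagnosis, Drug, Insurer}; {Diagnosis, Dosage, Insurer}; {Dosage, PatientID}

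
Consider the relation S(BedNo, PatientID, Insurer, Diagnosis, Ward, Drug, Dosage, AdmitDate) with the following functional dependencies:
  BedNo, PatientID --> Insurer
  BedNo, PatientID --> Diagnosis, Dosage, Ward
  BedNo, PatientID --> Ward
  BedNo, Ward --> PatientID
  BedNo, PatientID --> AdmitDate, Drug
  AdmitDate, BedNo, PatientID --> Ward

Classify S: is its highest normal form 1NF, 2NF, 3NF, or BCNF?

Candidate keys: {BedNo, PatientID}, {BedNo, Ward}. Prime attributes: {BedNo, PatientID, Ward}.
The left-hand side of every FD is a superkey, so BCNF is satisfied.

BCNF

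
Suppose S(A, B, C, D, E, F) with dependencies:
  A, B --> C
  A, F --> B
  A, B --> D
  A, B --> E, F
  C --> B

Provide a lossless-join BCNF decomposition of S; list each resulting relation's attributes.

Candidate keys of the original relation: {A, B}, {A, C}, {A, F}.
In {A, B, C, D, E, F}, {C} is not a superkey ({C}⁺ restricted to this set is {B, C}), so split on C --> B into {B, C} and {A, C, D, E, F}.
{B, C}: every determinant is a superkey — BCNF.
{A, C, D, E, F}: every determinant is a superkey — BCNF.

{A, C, D, E, F}; {B, C}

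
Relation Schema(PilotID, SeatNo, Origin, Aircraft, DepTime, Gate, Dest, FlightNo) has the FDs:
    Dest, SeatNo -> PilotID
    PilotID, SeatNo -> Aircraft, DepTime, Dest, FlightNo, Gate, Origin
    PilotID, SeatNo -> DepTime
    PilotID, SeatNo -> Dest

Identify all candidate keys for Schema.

{Dest, SeatNo}, {PilotID, SeatNo}

No FD produces {SeatNo}, so it must be in every candidate key.
Closure of {Dest, SeatNo} is {Aircraft, DepTime, Dest, FlightNo, Gate, Origin, PilotID, SeatNo}, the whole schema; {Dest, SeatNo} is a candidate key.
Closure of {PilotID, SeatNo} is {Aircraft, DepTime, Dest, FlightNo, Gate, Origin, PilotID, SeatNo}, the whole schema; {PilotID, SeatNo} is a candidate key.
Any other superkey properly contains one of these, so there are no further candidate keys.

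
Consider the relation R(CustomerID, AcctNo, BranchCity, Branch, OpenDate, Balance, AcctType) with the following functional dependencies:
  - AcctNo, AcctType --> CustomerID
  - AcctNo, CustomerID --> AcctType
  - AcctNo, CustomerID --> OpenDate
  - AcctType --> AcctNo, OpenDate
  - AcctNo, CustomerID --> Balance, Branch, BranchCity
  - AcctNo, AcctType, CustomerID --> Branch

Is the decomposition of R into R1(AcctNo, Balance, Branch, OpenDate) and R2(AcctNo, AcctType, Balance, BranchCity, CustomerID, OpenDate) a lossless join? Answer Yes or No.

No

Common attributes: {AcctNo, Balance, OpenDate}; their closure is {AcctNo, Balance, OpenDate}.
Neither R1 nor R2 is contained in that closure, so the decomposition is lossy.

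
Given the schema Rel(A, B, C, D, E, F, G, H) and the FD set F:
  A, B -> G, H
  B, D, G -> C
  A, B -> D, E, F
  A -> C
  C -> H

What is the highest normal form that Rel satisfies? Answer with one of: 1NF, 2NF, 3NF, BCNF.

1NF

Candidate key: {A, B}. Prime attributes: {A, B}.
For B, D, G -> C we have {B, D, G}⁺ = {B, C, D, G, H}; {B, D, G} is not a superkey, so BCNF fails.
Because {C} is non-prime and the left side of B, D, G -> C is not a superkey, the relation is not in 3NF.
{A} is a proper subset of the key {A, B}, and {A}⁺ contains the non-prime attributes {C, H} — a partial dependency, so 2NF is violated.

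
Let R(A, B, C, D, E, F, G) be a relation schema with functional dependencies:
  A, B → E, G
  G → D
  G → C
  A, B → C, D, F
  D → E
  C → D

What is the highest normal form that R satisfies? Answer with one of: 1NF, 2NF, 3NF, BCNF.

Candidate key: {A, B}. Prime attributes: {A, B}.
For G → D we have {G}⁺ = {C, D, E, G}; {G} is not a superkey, so BCNF fails.
G → D determines the non-prime attribute {D} from a non-superkey — 3NF is violated.
No non-prime attribute depends on a proper subset of any candidate key, so 2NF holds.

2NF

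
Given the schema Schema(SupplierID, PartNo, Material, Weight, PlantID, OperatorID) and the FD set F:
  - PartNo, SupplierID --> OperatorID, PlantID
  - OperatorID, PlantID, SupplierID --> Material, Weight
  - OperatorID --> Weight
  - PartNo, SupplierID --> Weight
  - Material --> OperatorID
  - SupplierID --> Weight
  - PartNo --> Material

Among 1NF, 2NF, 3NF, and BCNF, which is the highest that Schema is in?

1NF

Candidate key: {PartNo, SupplierID}. Prime attributes: {PartNo, SupplierID}.
OperatorID, PlantID, SupplierID --> Material, Weight breaks BCNF: {OperatorID, PlantID, SupplierID}⁺ = {Material, OperatorID, PlantID, SupplierID, Weight}, so {OperatorID, PlantID, SupplierID} is not a superkey.
OperatorID, PlantID, SupplierID --> Material, Weight determines the non-prime attributes {Material, Weight} from a non-superkey — 3NF is violated.
{PartNo} is a proper subset of the key {PartNo, SupplierID}, and {PartNo}⁺ contains the non-prime attributes {Material, OperatorID, Weight} — a partial dependency, so 2NF is violated.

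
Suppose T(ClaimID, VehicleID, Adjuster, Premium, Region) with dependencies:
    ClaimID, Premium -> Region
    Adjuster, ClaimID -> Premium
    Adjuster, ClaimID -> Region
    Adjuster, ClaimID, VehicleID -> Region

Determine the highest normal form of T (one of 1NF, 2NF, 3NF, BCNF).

Candidate key: {Adjuster, ClaimID, VehicleID}. Prime attributes: {Adjuster, ClaimID, VehicleID}.
ClaimID, Premium -> Region breaks BCNF: {ClaimID, Premium}⁺ = {ClaimID, Premium, Region}, so {ClaimID, Premium} is not a superkey.
ClaimID, Premium -> Region has non-prime {Region} on the right and a non-superkey on the left, so 3NF fails.
The proper key subset {Adjuster, ClaimID} of {Adjuster, ClaimID, VehicleID} determines non-prime {Premium, Region}, so the relation is not even in 2NF.

1NF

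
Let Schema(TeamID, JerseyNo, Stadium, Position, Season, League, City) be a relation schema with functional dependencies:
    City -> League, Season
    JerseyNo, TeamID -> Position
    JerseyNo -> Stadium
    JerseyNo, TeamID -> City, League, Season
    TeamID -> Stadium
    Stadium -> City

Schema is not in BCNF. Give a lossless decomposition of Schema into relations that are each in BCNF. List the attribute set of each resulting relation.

Candidate key of the original relation: {JerseyNo, TeamID}.
{City, JerseyNo, League, Position, Season, Stadium, TeamID}: {City} determines {City, League, Season} here but is not a superkey — split on City -> League, Season, giving {City, League, Season} and {City, JerseyNo, Position, Stadium, TeamID}.
{City, League, Season} is in BCNF.
{City, JerseyNo, Position, Stadium, TeamID}: {JerseyNo} determines {City, JerseyNo, Stadium} here but is not a superkey — split on JerseyNo -> City, Stadium, giving {City, JerseyNo, Stadium} and {JerseyNo, Position, TeamID}.
{City, JerseyNo, Stadium}: {Stadium} determines {City, Stadium} here but is not a superkey — split on Stadium -> City, giving {City, Stadium} and {JerseyNo, Stadium}.
{City, Stadium} is in BCNF.
{JerseyNo, Stadium} is in BCNF.
{JerseyNo, Position, TeamID} is in BCNF.

{City, League, Season}; {City, Stadium}; {JerseyNo, Position, TeamID}; {JerseyNo, Stadium}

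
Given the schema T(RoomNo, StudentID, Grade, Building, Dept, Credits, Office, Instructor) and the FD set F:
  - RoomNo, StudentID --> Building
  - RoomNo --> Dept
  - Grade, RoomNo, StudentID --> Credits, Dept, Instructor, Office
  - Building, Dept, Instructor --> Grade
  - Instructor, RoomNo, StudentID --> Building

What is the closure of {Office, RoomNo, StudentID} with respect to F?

{Building, Dept, Office, RoomNo, StudentID}

Start with {Office, RoomNo, StudentID}.
RoomNo, StudentID --> Building applies; add {Building} → now {Building, Office, RoomNo, StudentID}.
RoomNo --> Dept applies; add {Dept} → now {Building, Dept, Office, RoomNo, StudentID}.
No further FD applies.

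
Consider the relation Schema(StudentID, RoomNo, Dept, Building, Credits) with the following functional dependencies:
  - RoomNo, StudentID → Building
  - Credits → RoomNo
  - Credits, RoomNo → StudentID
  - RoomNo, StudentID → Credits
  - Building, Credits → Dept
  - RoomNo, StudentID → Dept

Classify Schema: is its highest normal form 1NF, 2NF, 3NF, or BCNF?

BCNF

Candidate keys: {Credits}, {RoomNo, StudentID}. Prime attributes: {Credits, RoomNo, StudentID}.
The left-hand side of every FD is a superkey, so BCNF is satisfied.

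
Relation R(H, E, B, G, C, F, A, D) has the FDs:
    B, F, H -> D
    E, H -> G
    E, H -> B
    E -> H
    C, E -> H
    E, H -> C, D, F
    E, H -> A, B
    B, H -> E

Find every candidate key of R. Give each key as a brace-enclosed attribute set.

{E}⁺ = {A, B, C, D, E, F, G, H}, which is every attribute, so {E} is a candidate key.
{B, H}⁺ = {A, B, C, D, E, F, G, H}, which is every attribute, so {B, H} is a candidate key.
No proper subset of any of these is a key, and no other minimal superkey exists.

{B, H}, {E}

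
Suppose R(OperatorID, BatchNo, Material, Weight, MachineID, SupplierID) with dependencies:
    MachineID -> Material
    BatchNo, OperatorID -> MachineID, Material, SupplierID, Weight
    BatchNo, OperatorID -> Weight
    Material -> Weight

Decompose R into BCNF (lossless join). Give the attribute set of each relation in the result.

{BatchNo, MachineID, OperatorID, SupplierID}; {MachineID, Material}; {Material, Weight}

Candidate key of the original relation: {BatchNo, OperatorID}.
Within {BatchNo, MachineID, Material, OperatorID, SupplierID, Weight}: {MachineID}⁺ ∩ {BatchNo, MachineID, Material, OperatorID, SupplierID, Weight} = {MachineID, Material, Weight}, not the whole set, so MachineID -> Material, Weight violates BCNF; decompose into {MachineID, Material, Weight} and {BatchNo, MachineID, OperatorID, SupplierID}.
Within {MachineID, Material, Weight}: {Material}⁺ ∩ {MachineID, Material, Weight} = {Material, Weight}, not the whole set, so Material -> Weight violates BCNF; decompose into {Material, Weight} and {MachineID, Material}.
{Material, Weight} has no BCNF violation.
{MachineID, Material} has no BCNF violation.
{BatchNo, MachineID, OperatorID, SupplierID} has no BCNF violation.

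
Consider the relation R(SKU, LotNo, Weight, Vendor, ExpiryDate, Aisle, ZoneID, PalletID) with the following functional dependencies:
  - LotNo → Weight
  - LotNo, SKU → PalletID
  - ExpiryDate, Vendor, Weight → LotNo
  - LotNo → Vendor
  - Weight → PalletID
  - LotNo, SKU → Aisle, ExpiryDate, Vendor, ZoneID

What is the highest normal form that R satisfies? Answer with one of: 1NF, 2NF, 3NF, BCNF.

1NF

Candidate keys: {ExpiryDate, SKU, Vendor, Weight}, {LotNo, SKU}. Prime attributes: {ExpiryDate, LotNo, SKU, Vendor, Weight}.
LotNo → Weight: {LotNo}⁺ = {LotNo, PalletID, Vendor, Weight}, which is not all of the attributes, so the left side is not a superkey — BCNF is violated.
Weight → PalletID has non-prime {PalletID} on the right and a non-superkey on the left, so 3NF fails.
{LotNo} is a proper subset of the key {LotNo, SKU}, and {LotNo}⁺ contains the non-prime attribute {PalletID} — a partial dependency, so 2NF is violated.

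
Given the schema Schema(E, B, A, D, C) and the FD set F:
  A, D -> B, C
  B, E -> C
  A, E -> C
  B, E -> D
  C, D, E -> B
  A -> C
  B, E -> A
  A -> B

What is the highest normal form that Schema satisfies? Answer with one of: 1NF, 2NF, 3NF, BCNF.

3NF

Candidate keys: {A, E}, {B, E}, {C, D, E}. Prime attributes: {A, B, C, D, E}.
A, D -> B, C: {A, D}⁺ = {A, B, C, D}, which is not all of the attributes, so the left side is not a superkey — BCNF is violated.
Since {B, C} ⊆ prime attributes and every other non-superkey FD also has a prime right side, the schema is in 3NF.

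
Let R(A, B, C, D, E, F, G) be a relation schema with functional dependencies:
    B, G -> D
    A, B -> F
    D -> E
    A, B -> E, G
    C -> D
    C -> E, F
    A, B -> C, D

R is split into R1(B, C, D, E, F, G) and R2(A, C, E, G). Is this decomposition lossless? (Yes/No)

The shared attributes are {C, E, G} and {C, E, G}⁺ = {C, D, E, F, G}.
Neither R1 nor R2 is contained in that closure, so the decomposition is lossy.

No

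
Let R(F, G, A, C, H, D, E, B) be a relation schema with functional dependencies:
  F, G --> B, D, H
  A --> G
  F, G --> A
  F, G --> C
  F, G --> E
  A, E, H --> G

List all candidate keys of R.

Attributes never on any right-hand side: {F} — every candidate key must contain it.
{A, F}⁺ = {A, B, C, D, E, F, G, H}, which is every attribute, so {A, F} is a candidate key.
{F, G}⁺ = {A, B, C, D, E, F, G, H}, which is every attribute, so {F, G} is a candidate key.
These are minimal and exhaustive — every other superkey contains one of them.

{A, F}, {F, G}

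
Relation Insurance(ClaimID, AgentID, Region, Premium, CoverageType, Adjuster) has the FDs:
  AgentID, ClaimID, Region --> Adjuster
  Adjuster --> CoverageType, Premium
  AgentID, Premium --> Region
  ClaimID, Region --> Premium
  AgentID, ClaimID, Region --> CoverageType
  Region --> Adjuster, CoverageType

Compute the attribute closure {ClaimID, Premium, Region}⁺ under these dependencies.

Start with {ClaimID, Premium, Region}.
Region --> Adjuster, CoverageType applies; add {Adjuster, CoverageType} → now {Adjuster, ClaimID, CoverageType, Premium, Region}.
No further FD applies.

{Adjuster, ClaimID, CoverageType, Premium, Region}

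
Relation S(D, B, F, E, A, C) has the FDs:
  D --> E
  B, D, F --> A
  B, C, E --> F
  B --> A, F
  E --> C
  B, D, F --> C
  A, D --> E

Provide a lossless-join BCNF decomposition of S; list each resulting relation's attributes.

Candidate key of the original relation: {B, D}.
In {A, B, C, D, E, F}, {D} is not a superkey ({D}⁺ restricted to this set is {C, D, E}), so split on D --> C, E into {C, D, E} and {A, B, D, F}.
In {C, D, E}, {E} is not a superkey ({E}⁺ restricted to this set is {C, E}), so split on E --> C into {C, E} and {D, E}.
{C, E}: every determinant is a superkey — BCNF.
{D, E}: every determinant is a superkey — BCNF.
In {A, B, D, F}, {B} is not a superkey ({B}⁺ restricted to this set is {A, B, F}), so split on B --> A, F into {A, B, F} and {B, D}.
{A, B, F}: every determinant is a superkey — BCNF.
{B, D}: every determinant is a superkey — BCNF.

{A, B, F}; {B, D}; {C, E}; {D, E}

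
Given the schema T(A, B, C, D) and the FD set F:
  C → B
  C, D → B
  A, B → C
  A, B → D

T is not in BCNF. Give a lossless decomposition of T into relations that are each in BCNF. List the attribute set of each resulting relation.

{A, C, D}; {B, C}

Candidate keys of the original relation: {A, B}, {A, C}.
In {A, B, C, D}, {C} is not a superkey ({C}⁺ restricted to this set is {B, C}), so split on C → B into {B, C} and {A, C, D}.
{B, C}: every determinant is a superkey — BCNF.
{A, C, D}: every determinant is a superkey — BCNF.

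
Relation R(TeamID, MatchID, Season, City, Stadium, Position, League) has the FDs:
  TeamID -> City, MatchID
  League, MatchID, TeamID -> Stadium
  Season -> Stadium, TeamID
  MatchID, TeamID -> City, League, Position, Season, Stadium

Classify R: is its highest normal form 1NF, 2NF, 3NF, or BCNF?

BCNF

Candidate keys: {Season}, {TeamID}. Prime attributes: {Season, TeamID}.
Each dependency's left side is a superkey — BCNF holds.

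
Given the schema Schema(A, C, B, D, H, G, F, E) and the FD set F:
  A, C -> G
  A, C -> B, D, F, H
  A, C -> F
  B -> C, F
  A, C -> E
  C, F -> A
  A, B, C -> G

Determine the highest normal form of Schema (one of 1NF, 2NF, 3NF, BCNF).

Candidate keys: {A, C}, {B}, {C, F}. Prime attributes: {A, B, C, F}.
Each dependency's left side is a superkey — BCNF holds.

BCNF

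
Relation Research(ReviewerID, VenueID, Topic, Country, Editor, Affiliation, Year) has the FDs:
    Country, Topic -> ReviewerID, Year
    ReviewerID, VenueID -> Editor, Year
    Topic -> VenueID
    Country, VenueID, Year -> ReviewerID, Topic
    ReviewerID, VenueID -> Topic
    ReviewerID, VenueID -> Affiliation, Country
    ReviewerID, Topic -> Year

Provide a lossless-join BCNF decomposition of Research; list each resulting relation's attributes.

Candidate keys of the original relation: {Country, Topic}, {Country, VenueID, Year}, {ReviewerID, Topic}, {ReviewerID, VenueID}.
{Affiliation, Country, Editor, ReviewerID, Topic, VenueID, Year}: {Topic} determines {Topic, VenueID} here but is not a superkey — split on Topic -> VenueID, giving {Topic, VenueID} and {Affiliation, Country, Editor, ReviewerID, Topic, Year}.
{Topic, VenueID}: every determinant is a superkey — BCNF.
{Affiliation, Country, Editor, ReviewerID, Topic, Year}: every determinant is a superkey — BCNF.

{Affiliation, Country, Editor, ReviewerID, Topic, Year}; {Topic, VenueID}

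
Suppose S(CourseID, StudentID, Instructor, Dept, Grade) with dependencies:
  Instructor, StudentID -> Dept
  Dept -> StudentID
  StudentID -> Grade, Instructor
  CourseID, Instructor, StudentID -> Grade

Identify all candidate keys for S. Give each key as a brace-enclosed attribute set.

No FD produces {CourseID}, so it must be in every candidate key.
Closure of {CourseID, Dept} is {CourseID, Dept, Grade, Instructor, StudentID}, the whole schema; {CourseID, Dept} is a candidate key.
Closure of {CourseID, StudentID} is {CourseID, Dept, Grade, Instructor, StudentID}, the whole schema; {CourseID, StudentID} is a candidate key.
These are minimal and exhaustive — every other superkey contains one of them.

{CourseID, Dept}, {CourseID, StudentID}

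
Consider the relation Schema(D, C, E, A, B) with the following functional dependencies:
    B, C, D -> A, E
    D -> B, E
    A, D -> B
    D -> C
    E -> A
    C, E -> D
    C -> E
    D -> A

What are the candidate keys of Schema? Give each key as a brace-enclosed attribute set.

Closure of {C} is {A, B, C, D, E}, the whole schema; {C} is a candidate key.
Closure of {D} is {A, B, C, D, E}, the whole schema; {D} is a candidate key.
Any other superkey properly contains one of these, so there are no further candidate keys.

{C}, {D}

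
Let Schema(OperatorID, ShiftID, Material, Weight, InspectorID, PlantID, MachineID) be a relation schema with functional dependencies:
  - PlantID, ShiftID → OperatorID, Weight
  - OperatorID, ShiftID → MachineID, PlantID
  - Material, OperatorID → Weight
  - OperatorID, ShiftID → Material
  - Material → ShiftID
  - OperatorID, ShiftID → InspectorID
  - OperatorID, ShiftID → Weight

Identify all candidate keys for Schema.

Closure of {Material, OperatorID} is {InspectorID, MachineID, Material, OperatorID, PlantID, ShiftID, Weight}, the whole schema; {Material, OperatorID} is a candidate key.
Closure of {Material, PlantID} is {InspectorID, MachineID, Material, OperatorID, PlantID, ShiftID, Weight}, the whole schema; {Material, PlantID} is a candidate key.
Closure of {OperatorID, ShiftID} is {InspectorID, MachineID, Material, OperatorID, PlantID, ShiftID, Weight}, the whole schema; {OperatorID, ShiftID} is a candidate key.
Closure of {PlantID, ShiftID} is {InspectorID, MachineID, Material, OperatorID, PlantID, ShiftID, Weight}, the whole schema; {PlantID, ShiftID} is a candidate key.
No proper subset of any of these is a key, and no other minimal superkey exists.

{Material, OperatorID}, {Material, PlantID}, {OperatorID, ShiftID}, {PlantID, ShiftID}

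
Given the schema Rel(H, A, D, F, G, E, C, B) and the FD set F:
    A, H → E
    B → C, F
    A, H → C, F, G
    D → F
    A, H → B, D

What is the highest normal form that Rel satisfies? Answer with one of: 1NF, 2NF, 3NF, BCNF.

Candidate key: {A, H}. Prime attributes: {A, H}.
B → C, F: {B}⁺ = {B, C, F}, which is not all of the attributes, so the left side is not a superkey — BCNF is violated.
B → C, F determines the non-prime attributes {C, F} from a non-superkey — 3NF is violated.
No non-prime attribute depends on a proper subset of any candidate key, so 2NF holds.

2NF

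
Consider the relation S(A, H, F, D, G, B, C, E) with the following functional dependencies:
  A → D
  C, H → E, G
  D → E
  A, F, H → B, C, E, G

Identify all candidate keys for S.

{A, F, H}

{A, F, H} never appear on the right of any FD, so every key must include all of them.
{A, F, H} is a candidate key since {A, F, H}⁺ = {A, B, C, D, E, F, G, H} covers every attribute.
No other minimal set has full closure, so this is the only candidate key.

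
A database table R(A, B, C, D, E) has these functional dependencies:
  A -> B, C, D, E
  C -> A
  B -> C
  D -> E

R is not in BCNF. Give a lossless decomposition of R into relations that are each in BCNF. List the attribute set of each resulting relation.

{A, B, C, D}; {D, E}

Candidate keys of the original relation: {A}, {B}, {C}.
Within {A, B, C, D, E}: {D}⁺ ∩ {A, B, C, D, E} = {D, E}, not the whole set, so D -> E violates BCNF; decompose into {D, E} and {A, B, C, D}.
{D, E} has no BCNF violation.
{A, B, C, D} has no BCNF violation.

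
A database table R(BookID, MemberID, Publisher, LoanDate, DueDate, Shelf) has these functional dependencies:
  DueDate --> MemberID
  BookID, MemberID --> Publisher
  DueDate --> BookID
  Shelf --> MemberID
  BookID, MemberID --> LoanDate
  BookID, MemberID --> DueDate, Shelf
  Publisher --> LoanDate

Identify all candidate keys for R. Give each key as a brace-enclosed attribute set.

{BookID, MemberID}, {BookID, Shelf}, {DueDate}

{DueDate}⁺ = {BookID, DueDate, LoanDate, MemberID, Publisher, Shelf}, which is every attribute, so {DueDate} is a candidate key.
{BookID, MemberID}⁺ = {BookID, DueDate, LoanDate, MemberID, Publisher, Shelf}, which is every attribute, so {BookID, MemberID} is a candidate key.
{BookID, Shelf}⁺ = {BookID, DueDate, LoanDate, MemberID, Publisher, Shelf}, which is every attribute, so {BookID, Shelf} is a candidate key.
These are minimal and exhaustive — every other superkey contains one of them.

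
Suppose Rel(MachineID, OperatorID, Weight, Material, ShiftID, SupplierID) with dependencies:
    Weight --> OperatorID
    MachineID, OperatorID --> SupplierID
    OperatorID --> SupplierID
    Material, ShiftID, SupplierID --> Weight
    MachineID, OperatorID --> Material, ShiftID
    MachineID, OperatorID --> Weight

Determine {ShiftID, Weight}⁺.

{OperatorID, ShiftID, SupplierID, Weight}

Start with {ShiftID, Weight}.
Weight --> OperatorID applies; add {OperatorID} → now {OperatorID, ShiftID, Weight}.
OperatorID --> SupplierID applies; add {SupplierID} → now {OperatorID, ShiftID, SupplierID, Weight}.
No further FD applies.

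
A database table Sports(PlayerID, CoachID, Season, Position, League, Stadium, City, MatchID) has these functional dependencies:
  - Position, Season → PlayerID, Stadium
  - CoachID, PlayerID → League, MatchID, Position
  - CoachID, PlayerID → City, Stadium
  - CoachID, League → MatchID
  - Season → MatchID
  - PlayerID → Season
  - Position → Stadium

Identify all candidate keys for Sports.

{CoachID, PlayerID}, {CoachID, Position, Season}

{CoachID} never appears on the right of any FD, so every key must include it.
Closure of {CoachID, PlayerID} is {City, CoachID, League, MatchID, PlayerID, Position, Season, Stadium}, the whole schema; {CoachID, PlayerID} is a candidate key.
Closure of {CoachID, Position, Season} is {City, CoachID, League, MatchID, PlayerID, Position, Season, Stadium}, the whole schema; {CoachID, Position, Season} is a candidate key.
No proper subset of any of these is a key, and no other minimal superkey exists.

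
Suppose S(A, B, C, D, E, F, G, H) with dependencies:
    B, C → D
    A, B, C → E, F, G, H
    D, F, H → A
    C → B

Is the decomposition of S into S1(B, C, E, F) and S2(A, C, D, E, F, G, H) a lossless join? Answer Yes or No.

The shared attributes are {C, E, F} and {C, E, F}⁺ = {B, C, D, E, F}.
Since S1 ⊆ {B, C, D, E, F}, the intersection is a superkey of S1; the decomposition is lossless.

Yes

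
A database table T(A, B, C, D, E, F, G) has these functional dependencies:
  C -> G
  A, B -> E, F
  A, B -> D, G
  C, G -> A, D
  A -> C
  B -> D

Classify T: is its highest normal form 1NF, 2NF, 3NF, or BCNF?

1NF

Candidate keys: {A, B}, {B, C}. Prime attributes: {A, B, C}.
For C -> G we have {C}⁺ = {A, C, D, G}; {C} is not a superkey, so BCNF fails.
Because {G} is non-prime and the left side of C -> G is not a superkey, the relation is not in 3NF.
The proper key subset {A} of {A, B} determines non-prime {D, G}, so the relation is not even in 2NF.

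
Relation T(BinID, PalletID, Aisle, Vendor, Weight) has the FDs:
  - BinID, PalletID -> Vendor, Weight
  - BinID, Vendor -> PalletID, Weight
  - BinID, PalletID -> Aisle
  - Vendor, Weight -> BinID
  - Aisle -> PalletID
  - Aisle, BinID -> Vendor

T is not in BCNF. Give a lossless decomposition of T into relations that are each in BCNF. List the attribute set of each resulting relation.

{Aisle, BinID, Vendor, Weight}; {Aisle, PalletID}

Candidate keys of the original relation: {Aisle, BinID}, {BinID, PalletID}, {BinID, Vendor}, {Vendor, Weight}.
Within {Aisle, BinID, PalletID, Vendor, Weight}: {Aisle}⁺ ∩ {Aisle, BinID, PalletID, Vendor, Weight} = {Aisle, PalletID}, not the whole set, so Aisle -> PalletID violates BCNF; decompose into {Aisle, PalletID} and {Aisle, BinID, Vendor, Weight}.
{Aisle, PalletID} has no BCNF violation.
{Aisle, BinID, Vendor, Weight} has no BCNF violation.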